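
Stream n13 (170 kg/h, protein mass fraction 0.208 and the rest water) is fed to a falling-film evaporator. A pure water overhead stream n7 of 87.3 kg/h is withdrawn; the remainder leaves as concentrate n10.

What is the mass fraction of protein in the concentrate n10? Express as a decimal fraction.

0.428

protein is not removed: 170×0.208 = 35.36 kg/h of protein enters n10.
Concentrate = 170 − 87.3 = 82.7 kg/h.
Mass fraction = 35.36/82.7 = 0.428.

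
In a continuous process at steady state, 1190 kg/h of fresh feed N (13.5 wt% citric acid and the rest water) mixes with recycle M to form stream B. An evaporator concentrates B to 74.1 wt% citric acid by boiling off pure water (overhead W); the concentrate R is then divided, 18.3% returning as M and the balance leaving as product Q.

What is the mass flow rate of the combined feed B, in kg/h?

1239 kg/h

Overall citric acid balance (none leaves overhead): citric acid in fresh feed = citric acid in product, i.e. 1190×0.135 = (1−0.183)·R·0.741.
R = 160.65/(0.741×0.817) = 265.36 kg/h.
Recycle M = 0.183×265.36 = 48.561 kg/h.
Combined feed B = 1190 + 48.561 = 1238.6 kg/h.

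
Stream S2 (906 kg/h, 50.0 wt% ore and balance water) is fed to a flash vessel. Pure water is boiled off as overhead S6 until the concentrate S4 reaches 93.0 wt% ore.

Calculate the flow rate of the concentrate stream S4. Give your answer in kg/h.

ore is conserved: 906×0.500 = 453 kg/h all reports to the concentrate.
Concentrate = 453/(target fraction) = 487.1 kg/h.

487.1 kg/h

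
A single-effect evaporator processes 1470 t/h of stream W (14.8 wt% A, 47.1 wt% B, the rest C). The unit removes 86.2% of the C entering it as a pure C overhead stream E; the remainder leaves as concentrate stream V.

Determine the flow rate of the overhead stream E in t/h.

C entering = 1470×0.381 = 560.07 t/h; overhead removed = 0.862×560.07 = 482.78 t/h.

482.8 t/h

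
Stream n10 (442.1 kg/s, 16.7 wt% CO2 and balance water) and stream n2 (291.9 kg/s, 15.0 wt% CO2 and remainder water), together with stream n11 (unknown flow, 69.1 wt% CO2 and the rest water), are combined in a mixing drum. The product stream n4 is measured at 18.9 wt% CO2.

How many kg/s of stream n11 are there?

Let n11 be the unknown flow. Total out = 734 + n11.
CO2 balance: 117.62 + 0.691·n11 = 0.189·(734 + n11)
(0.691 − 0.189)·n11 = 0.189×734 − 117.62 = 21.11
n11 = 21.11 / 0.502 = 42.052 kg/s

42.05 kg/s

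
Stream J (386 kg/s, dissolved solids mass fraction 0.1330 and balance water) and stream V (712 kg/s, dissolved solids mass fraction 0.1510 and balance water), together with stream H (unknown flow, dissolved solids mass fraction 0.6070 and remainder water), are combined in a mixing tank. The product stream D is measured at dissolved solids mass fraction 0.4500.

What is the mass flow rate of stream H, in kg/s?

2135 kg/s

Let H be the unknown flow. Total out = 1098 + H.
dissolved solids balance: 158.85 + 0.607·H = 0.450·(1098 + H)
(0.607 − 0.450)·H = 0.450×1098 − 158.85 = 335.25
H = 335.25 / 0.157 = 2135.4 kg/s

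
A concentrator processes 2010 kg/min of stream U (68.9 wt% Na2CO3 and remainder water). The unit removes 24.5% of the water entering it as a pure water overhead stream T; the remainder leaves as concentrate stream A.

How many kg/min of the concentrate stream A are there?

1857 kg/min

water entering = 2010×0.311 = 625.11 kg/min; overhead removed = 0.245×625.11 = 153.15 kg/min.
Concentrate = 2010 − 153.15 = 1856.8 kg/min.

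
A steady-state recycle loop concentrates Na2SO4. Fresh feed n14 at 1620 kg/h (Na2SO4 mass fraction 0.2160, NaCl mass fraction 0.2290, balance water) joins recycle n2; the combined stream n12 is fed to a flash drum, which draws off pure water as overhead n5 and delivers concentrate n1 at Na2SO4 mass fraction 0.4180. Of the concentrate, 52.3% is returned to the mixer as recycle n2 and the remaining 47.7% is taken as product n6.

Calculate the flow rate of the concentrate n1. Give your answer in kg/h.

Overall Na2SO4 balance (none leaves overhead): Na2SO4 in fresh feed = Na2SO4 in product, i.e. 1620×0.216 = (1−0.523)·n1·0.418.
n1 = 349.92/(0.418×0.477) = 1755 kg/h.

1755 kg/h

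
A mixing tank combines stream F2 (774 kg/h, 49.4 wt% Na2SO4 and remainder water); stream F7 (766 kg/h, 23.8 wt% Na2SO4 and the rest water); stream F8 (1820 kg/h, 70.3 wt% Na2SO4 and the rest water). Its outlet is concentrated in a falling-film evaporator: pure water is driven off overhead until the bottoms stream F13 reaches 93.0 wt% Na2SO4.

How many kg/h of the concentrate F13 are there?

Na2SO4 entering = 774×0.494 + 766×0.238 + 1820×0.703 = 1844.1 kg/h.
All Na2SO4 reports to F13, so F13 = 1844.1/0.930 = 1982.9 kg/h.

1983 kg/h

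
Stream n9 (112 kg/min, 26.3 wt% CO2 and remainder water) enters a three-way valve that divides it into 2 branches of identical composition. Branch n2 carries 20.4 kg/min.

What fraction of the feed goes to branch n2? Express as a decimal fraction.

0.182

Fraction to n2 = 20.4/112 = 0.1821.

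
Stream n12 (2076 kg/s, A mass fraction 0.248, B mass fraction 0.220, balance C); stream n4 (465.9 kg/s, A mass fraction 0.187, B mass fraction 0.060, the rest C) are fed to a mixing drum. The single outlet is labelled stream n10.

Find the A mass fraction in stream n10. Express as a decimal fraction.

Total flow out = 2076 + 465.9 = 2541.9 kg/s.
A in = 2076×0.248 + 465.9×0.187 = 601.97 kg/s.
A mass fraction in n10 = 601.97/2541.9 = 0.237.

0.237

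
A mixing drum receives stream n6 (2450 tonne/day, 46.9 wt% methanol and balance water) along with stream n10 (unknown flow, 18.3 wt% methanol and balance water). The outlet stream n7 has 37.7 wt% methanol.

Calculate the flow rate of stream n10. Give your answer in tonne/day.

1162 tonne/day

Let n10 be the unknown flow. Total out = 2450 + n10.
methanol balance: 1149 + 0.183·n10 = 0.377·(2450 + n10)
(0.183 − 0.377)·n10 = 0.377×2450 − 1149 = -225.4
n10 = -225.4 / -0.194 = 1161.9 tonne/day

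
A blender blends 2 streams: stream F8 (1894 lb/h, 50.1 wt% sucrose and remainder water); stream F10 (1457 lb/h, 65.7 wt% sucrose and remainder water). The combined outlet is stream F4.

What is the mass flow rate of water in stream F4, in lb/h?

water out = water in = 1894×0.499 + 1457×0.343 = 1444.9 lb/h.

1445 lb/h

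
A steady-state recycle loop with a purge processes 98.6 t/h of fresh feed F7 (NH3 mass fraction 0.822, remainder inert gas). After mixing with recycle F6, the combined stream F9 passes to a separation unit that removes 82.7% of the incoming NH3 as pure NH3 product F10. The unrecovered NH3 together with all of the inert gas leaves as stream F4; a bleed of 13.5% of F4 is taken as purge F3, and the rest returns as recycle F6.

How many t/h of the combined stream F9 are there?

inert gas enters only via F7 and leaves only via the purge: 98.6×0.178 = 0.135×(inert gas in F4), and the separation unit passes all inert gas, so inert gas in F9 = inert gas in F4 = 130.01 t/h.
NH3 in F9: m_A = 98.6×0.822 + (1−0.135)·(1−0.827)·m_A, so m_A = 81.049/0.8504 = 95.312 t/h.
F9 = 95.312 + 130.01 = 225.32 t/h.

225.3 t/h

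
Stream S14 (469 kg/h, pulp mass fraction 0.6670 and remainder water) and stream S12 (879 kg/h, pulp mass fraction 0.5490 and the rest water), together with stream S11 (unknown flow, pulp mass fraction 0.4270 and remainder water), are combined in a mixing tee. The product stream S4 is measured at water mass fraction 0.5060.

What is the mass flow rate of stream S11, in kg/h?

Let S11 be the unknown flow. Total out = 1348 + S11.
water balance: 552.61 + 0.573·S11 = 0.506·(1348 + S11)
(0.573 − 0.506)·S11 = 0.506×1348 − 552.61 = 129.48
S11 = 129.48 / 0.067 = 1932.6 kg/h

1933 kg/h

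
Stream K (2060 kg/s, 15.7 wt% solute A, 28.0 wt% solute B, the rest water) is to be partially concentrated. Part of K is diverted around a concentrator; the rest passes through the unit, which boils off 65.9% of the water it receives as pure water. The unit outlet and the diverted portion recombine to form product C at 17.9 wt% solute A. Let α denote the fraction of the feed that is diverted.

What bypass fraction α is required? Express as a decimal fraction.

0.669

All 2060×0.157 = 323.42 kg/s of solute A reaches C, so C = 323.42/0.179 = 1806.8 kg/s and vapour = 253.18 kg/s.
The evaporator receives (1−α)·2060 of feed at 0.563 water and removes 0.659 of that water:
0.659×0.563×(1−α)×2060 = 253.18
(1−α) = 253.18/764.3 = 0.3313;  α = 0.6687.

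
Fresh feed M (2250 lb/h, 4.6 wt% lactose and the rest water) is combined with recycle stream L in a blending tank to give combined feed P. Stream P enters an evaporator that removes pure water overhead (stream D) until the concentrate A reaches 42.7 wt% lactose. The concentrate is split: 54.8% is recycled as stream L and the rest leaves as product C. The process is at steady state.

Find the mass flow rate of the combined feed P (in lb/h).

2544 lb/h

Overall lactose balance (none leaves overhead): lactose in fresh feed = lactose in product, i.e. 2250×0.046 = (1−0.548)·A·0.427.
A = 103.5/(0.427×0.452) = 536.26 lb/h.
Recycle L = 0.548×536.26 = 293.87 lb/h.
Combined feed P = 2250 + 293.87 = 2543.9 lb/h.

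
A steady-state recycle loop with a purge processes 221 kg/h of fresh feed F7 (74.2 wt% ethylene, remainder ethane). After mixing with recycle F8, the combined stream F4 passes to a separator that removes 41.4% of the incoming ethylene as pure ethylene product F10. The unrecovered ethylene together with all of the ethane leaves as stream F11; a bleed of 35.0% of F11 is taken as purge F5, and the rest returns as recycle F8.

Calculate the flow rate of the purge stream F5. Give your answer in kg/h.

ethane enters only via F7 and leaves only via the purge: 221×0.258 = 0.350×(ethane in F11), and the separator passes all ethane, so ethane in F4 = ethane in F11 = 162.91 kg/h.
ethylene in F4: m_A = 221×0.742 + (1−0.350)·(1−0.414)·m_A, so m_A = 163.98/0.6191 = 264.87 kg/h.
F11 = (1−0.414)×264.87 + 162.91 = 318.12 kg/h.
Purge F5 = 0.350×318.12 = 111.34 kg/h.

111.3 kg/h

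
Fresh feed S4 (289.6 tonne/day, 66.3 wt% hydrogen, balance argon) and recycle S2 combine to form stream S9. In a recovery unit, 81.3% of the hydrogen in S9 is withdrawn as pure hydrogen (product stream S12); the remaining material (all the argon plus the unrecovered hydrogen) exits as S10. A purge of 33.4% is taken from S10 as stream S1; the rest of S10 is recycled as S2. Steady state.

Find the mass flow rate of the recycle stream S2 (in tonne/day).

221.9 tonne/day

argon enters only via S4 and leaves only via the purge: 289.6×0.337 = 0.334×(argon in S10), and the recovery unit passes all argon, so argon in S9 = argon in S10 = 292.2 tonne/day.
hydrogen in S9: m_A = 289.6×0.663 + (1−0.334)·(1−0.813)·m_A, so m_A = 192/0.8755 = 219.32 tonne/day.
S10 = (1−0.813)×219.32 + 292.2 = 333.21 tonne/day.
Recycle S2 = (1−0.334)×333.21 = 221.92 tonne/day.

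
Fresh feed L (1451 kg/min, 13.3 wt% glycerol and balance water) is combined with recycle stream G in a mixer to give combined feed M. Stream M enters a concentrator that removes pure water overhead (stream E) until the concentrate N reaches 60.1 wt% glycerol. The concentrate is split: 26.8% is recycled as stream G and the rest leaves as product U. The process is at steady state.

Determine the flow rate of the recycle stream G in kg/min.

117.6 kg/min

Overall glycerol balance (none leaves overhead): glycerol in fresh feed = glycerol in product, i.e. 1451×0.133 = (1−0.268)·N·0.601.
N = 192.98/(0.601×0.732) = 438.67 kg/min.
Recycle G = 0.268×438.67 = 117.56 kg/min.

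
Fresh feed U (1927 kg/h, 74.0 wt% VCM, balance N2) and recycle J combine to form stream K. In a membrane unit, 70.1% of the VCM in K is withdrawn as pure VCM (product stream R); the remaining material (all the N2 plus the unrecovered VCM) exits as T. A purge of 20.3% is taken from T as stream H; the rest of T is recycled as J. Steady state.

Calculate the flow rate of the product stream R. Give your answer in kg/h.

1312 kg/h

VCM in K: m_A = 1927×0.740 + (1−0.203)·(1−0.701)·m_A, so m_A = 1426/0.7617 = 1872.1 kg/h.
Product R = 0.701×1872.1 = 1312.3 kg/h.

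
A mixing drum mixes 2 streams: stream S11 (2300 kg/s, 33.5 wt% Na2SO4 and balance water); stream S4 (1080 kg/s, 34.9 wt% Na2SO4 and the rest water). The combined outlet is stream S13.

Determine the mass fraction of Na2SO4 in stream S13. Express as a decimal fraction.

Total flow out = 2300 + 1080 = 3380 kg/s.
Na2SO4 in = 2300×0.335 + 1080×0.349 = 1147.4 kg/s.
Na2SO4 mass fraction in S13 = 1147.4/3380 = 0.3395.

0.3395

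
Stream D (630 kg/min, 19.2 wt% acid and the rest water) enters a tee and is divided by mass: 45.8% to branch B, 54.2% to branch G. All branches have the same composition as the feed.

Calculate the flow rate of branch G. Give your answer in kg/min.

Branch G flow = 0.542×630 = 341.46 kg/min.

341.5 kg/min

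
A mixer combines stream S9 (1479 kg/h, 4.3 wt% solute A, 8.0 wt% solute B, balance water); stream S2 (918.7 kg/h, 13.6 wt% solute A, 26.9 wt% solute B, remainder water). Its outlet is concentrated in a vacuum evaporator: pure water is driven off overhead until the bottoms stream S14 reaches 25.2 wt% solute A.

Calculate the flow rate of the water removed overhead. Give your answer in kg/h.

solute A entering = 1479×0.043 + 918.7×0.136 = 188.54 kg/h.
All solute A reports to S14, so S14 = 188.54/0.252 = 748.18 kg/h.
Total feed = 2397.7 kg/h; overhead = 2397.7 − 748.18 = 1649.5 kg/h.

1650 kg/h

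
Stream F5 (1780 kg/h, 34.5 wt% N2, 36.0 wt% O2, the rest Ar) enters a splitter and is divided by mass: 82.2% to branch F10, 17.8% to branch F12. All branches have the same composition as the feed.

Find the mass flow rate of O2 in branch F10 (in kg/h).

526.7 kg/h

Branch F10 total = 0.822×1780 = 1463.2 kg/h.
O2 in F10 = 0.360×1463.2 = 526.74 kg/h.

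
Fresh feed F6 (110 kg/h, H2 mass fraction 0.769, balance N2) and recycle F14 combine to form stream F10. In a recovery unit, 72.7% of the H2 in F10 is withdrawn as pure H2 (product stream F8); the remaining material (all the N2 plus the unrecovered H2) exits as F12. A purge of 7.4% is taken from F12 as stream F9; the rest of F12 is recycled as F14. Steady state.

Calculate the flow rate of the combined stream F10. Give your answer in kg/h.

456.6 kg/h

N2 enters only via F6 and leaves only via the purge: 110×0.231 = 0.074×(N2 in F12), and the recovery unit passes all N2, so N2 in F10 = N2 in F12 = 343.38 kg/h.
H2 in F10: m_A = 110×0.769 + (1−0.074)·(1−0.727)·m_A, so m_A = 84.59/0.7472 = 113.21 kg/h.
F10 = 113.21 + 343.38 = 456.59 kg/h.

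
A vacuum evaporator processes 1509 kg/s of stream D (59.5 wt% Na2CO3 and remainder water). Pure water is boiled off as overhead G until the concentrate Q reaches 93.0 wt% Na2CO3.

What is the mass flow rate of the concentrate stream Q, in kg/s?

Na2CO3 is conserved: 1509×0.595 = 897.85 kg/s all reports to the concentrate.
Concentrate = 897.85/(target fraction) = 965.44 kg/s.

965.4 kg/s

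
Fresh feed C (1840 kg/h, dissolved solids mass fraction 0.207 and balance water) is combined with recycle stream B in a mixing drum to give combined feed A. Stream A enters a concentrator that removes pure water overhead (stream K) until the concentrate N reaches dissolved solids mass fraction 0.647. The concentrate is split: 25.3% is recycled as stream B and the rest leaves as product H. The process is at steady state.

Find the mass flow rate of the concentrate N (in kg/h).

788.1 kg/h

Overall dissolved solids balance (none leaves overhead): dissolved solids in fresh feed = dissolved solids in product, i.e. 1840×0.207 = (1−0.253)·N·0.647.
N = 380.88/(0.647×0.747) = 788.07 kg/h.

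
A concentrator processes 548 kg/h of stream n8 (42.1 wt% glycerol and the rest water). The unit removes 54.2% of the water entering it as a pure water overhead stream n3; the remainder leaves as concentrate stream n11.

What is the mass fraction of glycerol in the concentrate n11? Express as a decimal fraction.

glycerol is not removed: 548×0.421 = 230.71 kg/h of glycerol enters n11.
water entering = 548×0.579 = 317.29 kg/h; overhead removed = 0.542×317.29 = 171.97 kg/h.
Concentrate = 548 − 171.97 = 376.03 kg/h.
Mass fraction = 230.71/376.03 = 0.6135.

0.6135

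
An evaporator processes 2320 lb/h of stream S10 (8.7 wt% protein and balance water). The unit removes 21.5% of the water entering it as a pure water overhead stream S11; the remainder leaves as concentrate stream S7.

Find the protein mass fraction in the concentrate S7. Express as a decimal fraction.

protein is not removed: 2320×0.087 = 201.84 lb/h of protein enters S7.
water entering = 2320×0.913 = 2118.2 lb/h; overhead removed = 0.215×2118.2 = 455.4 lb/h.
Concentrate = 2320 − 455.4 = 1864.6 lb/h.
Mass fraction = 201.84/1864.6 = 0.108.

0.108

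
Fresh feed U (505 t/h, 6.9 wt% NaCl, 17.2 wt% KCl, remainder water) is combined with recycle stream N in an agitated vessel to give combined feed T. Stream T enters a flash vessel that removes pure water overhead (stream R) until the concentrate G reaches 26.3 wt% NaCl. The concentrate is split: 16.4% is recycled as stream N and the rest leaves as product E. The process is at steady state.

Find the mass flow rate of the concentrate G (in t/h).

Overall NaCl balance (none leaves overhead): NaCl in fresh feed = NaCl in product, i.e. 505×0.069 = (1−0.164)·G·0.263.
G = 34.845/(0.263×0.836) = 158.48 t/h.

158.5 t/h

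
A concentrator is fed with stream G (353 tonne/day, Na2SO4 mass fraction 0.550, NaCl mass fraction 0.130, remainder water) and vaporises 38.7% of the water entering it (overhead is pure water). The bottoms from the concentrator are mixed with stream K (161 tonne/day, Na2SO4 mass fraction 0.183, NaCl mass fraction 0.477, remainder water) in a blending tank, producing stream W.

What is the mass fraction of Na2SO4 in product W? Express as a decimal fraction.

0.475

Vapour removed = 0.387×0.320×353 = 43.716 tonne/day; concentrate = 309.28 tonne/day.
Na2SO4 reaching the mixer = 194.15 (from concentrate) + 161×0.183 = 223.61 tonne/day.
Product flow = 309.28 + 161 = 470.28 tonne/day; Na2SO4 fraction = 0.475.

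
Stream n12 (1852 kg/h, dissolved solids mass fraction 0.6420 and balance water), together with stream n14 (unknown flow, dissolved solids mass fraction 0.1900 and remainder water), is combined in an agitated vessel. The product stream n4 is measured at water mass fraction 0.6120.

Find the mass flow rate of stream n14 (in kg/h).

2376 kg/h

Let n14 be the unknown flow. Total out = 1852 + n14.
water balance: 663.02 + 0.810·n14 = 0.612·(1852 + n14)
(0.810 − 0.612)·n14 = 0.612×1852 − 663.02 = 470.41
n14 = 470.41 / 0.198 = 2375.8 kg/h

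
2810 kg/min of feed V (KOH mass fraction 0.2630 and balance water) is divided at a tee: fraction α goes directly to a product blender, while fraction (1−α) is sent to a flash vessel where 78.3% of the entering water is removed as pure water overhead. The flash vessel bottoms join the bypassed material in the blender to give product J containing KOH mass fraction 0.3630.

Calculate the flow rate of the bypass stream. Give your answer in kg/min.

All 2810×0.263 = 739.03 kg/min of KOH reaches J, so J = 739.03/0.363 = 2035.9 kg/min and vapour = 774.1 kg/min.
The evaporator receives (1−α)·2810 of feed at 0.737 water and removes 0.783 of that water:
0.783×0.737×(1−α)×2810 = 774.1
(1−α) = 774.1/1621.6 = 0.4774;  α = 0.5226.
Bypass flow = 0.5226×2810 = 1468.6 kg/min.

1469 kg/min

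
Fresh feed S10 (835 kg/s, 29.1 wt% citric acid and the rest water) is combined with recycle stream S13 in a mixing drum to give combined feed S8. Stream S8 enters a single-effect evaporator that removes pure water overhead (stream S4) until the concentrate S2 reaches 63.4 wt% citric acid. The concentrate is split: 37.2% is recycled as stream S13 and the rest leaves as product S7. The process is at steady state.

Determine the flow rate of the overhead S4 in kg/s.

451.7 kg/s

Overall citric acid balance (none leaves overhead): citric acid in fresh feed = citric acid in product, i.e. 835×0.291 = (1−0.372)·S2·0.634.
S2 = 242.98/(0.634×0.628) = 610.28 kg/s.
Recycle S13 = 0.372×610.28 = 227.02 kg/s.
Combined feed S8 = 835 + 227.02 = 1062 kg/s.
Overhead S4 = S8 − S2 = 1062 − 610.28 = 451.74 kg/s.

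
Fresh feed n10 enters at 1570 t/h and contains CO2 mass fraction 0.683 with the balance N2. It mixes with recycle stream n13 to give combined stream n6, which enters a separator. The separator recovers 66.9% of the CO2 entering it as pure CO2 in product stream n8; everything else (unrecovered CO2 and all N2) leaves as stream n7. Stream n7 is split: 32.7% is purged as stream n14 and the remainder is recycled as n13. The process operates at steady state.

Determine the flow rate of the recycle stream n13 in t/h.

1332 t/h

N2 enters only via n10 and leaves only via the purge: 1570×0.317 = 0.327×(N2 in n7), and the separator passes all N2, so N2 in n6 = N2 in n7 = 1522 t/h.
CO2 in n6: m_A = 1570×0.683 + (1−0.327)·(1−0.669)·m_A, so m_A = 1072.3/0.7772 = 1379.6 t/h.
n7 = (1−0.669)×1379.6 + 1522 = 1978.6 t/h.
Recycle n13 = (1−0.327)×1978.6 = 1331.6 t/h.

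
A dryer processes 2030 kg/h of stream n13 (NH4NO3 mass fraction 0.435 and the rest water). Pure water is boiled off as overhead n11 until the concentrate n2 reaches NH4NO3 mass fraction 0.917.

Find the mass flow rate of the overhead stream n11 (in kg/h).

NH4NO3 is conserved: 2030×0.435 = 883.05 kg/h all reports to the concentrate.
Concentrate = 883.05/(target fraction) = 962.98 kg/h.
Overhead = 2030 − 962.98 = 1067 kg/h.

1067 kg/h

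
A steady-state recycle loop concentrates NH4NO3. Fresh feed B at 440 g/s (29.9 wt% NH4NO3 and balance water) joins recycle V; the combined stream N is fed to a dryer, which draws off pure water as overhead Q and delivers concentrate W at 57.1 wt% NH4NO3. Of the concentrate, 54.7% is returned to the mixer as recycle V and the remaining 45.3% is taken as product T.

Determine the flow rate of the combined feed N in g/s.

Overall NH4NO3 balance (none leaves overhead): NH4NO3 in fresh feed = NH4NO3 in product, i.e. 440×0.299 = (1−0.547)·W·0.571.
W = 131.56/(0.571×0.453) = 508.62 g/s.
Recycle V = 0.547×508.62 = 278.21 g/s.
Combined feed N = 440 + 278.21 = 718.21 g/s.

718.2 g/s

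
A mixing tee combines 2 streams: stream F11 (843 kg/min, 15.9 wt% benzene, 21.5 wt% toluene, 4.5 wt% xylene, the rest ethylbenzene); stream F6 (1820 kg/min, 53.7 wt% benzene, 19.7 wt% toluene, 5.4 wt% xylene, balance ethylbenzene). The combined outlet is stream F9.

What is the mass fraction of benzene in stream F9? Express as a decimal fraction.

Total flow out = 843 + 1820 = 2663 kg/min.
benzene in = 843×0.159 + 1820×0.537 = 1111.4 kg/min.
benzene mass fraction in F9 = 1111.4/2663 = 0.4173.

0.4173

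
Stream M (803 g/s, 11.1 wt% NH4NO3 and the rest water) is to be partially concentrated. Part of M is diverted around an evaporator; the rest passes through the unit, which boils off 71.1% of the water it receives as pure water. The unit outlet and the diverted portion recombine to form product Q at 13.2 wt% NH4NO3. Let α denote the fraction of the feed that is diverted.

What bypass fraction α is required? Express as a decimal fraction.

0.748

All 803×0.111 = 89.133 g/s of NH4NO3 reaches Q, so Q = 89.133/0.132 = 675.25 g/s and vapour = 127.75 g/s.
The evaporator receives (1−α)·803 of feed at 0.889 water and removes 0.711 of that water:
0.711×0.889×(1−α)×803 = 127.75
(1−α) = 127.75/507.56 = 0.2517;  α = 0.7483.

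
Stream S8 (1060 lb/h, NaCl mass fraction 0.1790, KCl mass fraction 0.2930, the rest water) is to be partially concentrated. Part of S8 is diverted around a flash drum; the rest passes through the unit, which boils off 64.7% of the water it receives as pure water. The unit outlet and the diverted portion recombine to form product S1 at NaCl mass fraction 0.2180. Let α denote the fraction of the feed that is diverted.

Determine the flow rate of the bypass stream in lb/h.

504.9 lb/h

All 1060×0.179 = 189.74 lb/h of NaCl reaches S1, so S1 = 189.74/0.218 = 870.37 lb/h and vapour = 189.63 lb/h.
The evaporator receives (1−α)·1060 of feed at 0.528 water and removes 0.647 of that water:
0.647×0.528×(1−α)×1060 = 189.63
(1−α) = 189.63/362.11 = 0.5237;  α = 0.4763.
Bypass flow = 0.4763×1060 = 504.89 lb/h.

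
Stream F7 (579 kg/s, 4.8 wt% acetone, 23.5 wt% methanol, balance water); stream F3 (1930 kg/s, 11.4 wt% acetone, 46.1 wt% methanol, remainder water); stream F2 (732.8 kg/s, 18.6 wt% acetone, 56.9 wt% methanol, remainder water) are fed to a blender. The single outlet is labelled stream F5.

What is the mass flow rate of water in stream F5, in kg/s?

1415 kg/s

water out = water in = 579×0.717 + 1930×0.425 + 732.8×0.245 = 1414.9 kg/s.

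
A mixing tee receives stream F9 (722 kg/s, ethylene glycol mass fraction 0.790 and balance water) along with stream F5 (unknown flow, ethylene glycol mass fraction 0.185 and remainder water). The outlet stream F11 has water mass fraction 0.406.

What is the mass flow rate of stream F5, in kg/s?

346 kg/s

Let F5 be the unknown flow. Total out = 722 + F5.
water balance: 151.62 + 0.815·F5 = 0.406·(722 + F5)
(0.815 − 0.406)·F5 = 0.406×722 − 151.62 = 141.51
F5 = 141.51 / 0.409 = 346 kg/s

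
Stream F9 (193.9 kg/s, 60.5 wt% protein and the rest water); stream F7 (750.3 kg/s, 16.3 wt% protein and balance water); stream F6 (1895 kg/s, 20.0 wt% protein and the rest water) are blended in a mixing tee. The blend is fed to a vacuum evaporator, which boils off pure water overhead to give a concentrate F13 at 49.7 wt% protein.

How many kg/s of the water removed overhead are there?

protein entering = 193.9×0.605 + 750.3×0.163 + 1895×0.200 = 618.61 kg/s.
All protein reports to F13, so F13 = 618.61/0.497 = 1244.7 kg/s.
Total feed = 2839.2 kg/s; overhead = 2839.2 − 1244.7 = 1594.5 kg/s.

1595 kg/s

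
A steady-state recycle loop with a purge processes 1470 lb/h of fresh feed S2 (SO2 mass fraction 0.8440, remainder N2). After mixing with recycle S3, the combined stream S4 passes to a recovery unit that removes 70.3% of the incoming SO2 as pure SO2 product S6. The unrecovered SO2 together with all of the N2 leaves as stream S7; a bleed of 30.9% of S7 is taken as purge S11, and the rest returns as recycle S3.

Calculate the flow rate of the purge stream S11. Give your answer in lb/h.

N2 enters only via S2 and leaves only via the purge: 1470×0.156 = 0.309×(N2 in S7), and the recovery unit passes all N2, so N2 in S4 = N2 in S7 = 742.14 lb/h.
SO2 in S4: m_A = 1470×0.844 + (1−0.309)·(1−0.703)·m_A, so m_A = 1240.7/0.7948 = 1561 lb/h.
S7 = (1−0.703)×1561 + 742.14 = 1205.8 lb/h.
Purge S11 = 0.309×1205.8 = 372.58 lb/h.

372.6 lb/h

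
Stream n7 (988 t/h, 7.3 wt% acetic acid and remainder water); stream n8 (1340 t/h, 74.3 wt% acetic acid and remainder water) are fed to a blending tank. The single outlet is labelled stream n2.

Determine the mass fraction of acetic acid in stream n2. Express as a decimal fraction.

0.459

Total flow out = 988 + 1340 = 2328 t/h.
acetic acid in = 988×0.073 + 1340×0.743 = 1067.7 t/h.
acetic acid mass fraction in n2 = 1067.7/2328 = 0.459.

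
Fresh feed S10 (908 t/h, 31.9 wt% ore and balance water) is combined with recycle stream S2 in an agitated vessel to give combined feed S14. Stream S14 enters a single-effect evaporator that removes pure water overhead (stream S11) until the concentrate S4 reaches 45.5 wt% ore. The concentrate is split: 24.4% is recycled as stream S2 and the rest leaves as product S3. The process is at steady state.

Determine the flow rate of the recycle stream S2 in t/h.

205.5 t/h

Overall ore balance (none leaves overhead): ore in fresh feed = ore in product, i.e. 908×0.319 = (1−0.244)·S4·0.455.
S4 = 289.65/(0.455×0.756) = 842.06 t/h.
Recycle S2 = 0.244×842.06 = 205.46 t/h.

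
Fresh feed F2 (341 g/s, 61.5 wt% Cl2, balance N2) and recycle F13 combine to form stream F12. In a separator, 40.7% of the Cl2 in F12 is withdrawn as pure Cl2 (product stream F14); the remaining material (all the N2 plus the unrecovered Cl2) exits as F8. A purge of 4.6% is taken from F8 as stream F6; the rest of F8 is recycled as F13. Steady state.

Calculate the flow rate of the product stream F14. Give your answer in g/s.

Cl2 in F12: m_A = 341×0.615 + (1−0.046)·(1−0.407)·m_A, so m_A = 209.72/0.4343 = 482.9 g/s.
Product F14 = 0.407×482.9 = 196.54 g/s.

196.5 g/s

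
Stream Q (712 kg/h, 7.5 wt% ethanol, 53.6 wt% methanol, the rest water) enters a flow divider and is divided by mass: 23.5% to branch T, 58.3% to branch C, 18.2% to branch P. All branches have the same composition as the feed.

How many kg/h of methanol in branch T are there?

89.68 kg/h

Branch T total = 0.235×712 = 167.32 kg/h.
methanol in T = 0.536×167.32 = 89.684 kg/h.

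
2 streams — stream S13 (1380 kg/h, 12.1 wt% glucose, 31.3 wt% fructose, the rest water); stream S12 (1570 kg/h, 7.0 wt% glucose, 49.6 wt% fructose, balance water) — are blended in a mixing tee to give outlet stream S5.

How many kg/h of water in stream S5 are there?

water out = water in = 1380×0.566 + 1570×0.434 = 1462.5 kg/h.

1462 kg/h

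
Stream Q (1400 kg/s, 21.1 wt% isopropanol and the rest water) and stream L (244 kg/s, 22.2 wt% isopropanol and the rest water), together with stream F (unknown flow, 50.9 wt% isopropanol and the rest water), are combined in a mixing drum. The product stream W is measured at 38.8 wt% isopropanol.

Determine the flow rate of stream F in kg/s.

Let F be the unknown flow. Total out = 1644 + F.
isopropanol balance: 349.57 + 0.509·F = 0.388·(1644 + F)
(0.509 − 0.388)·F = 0.388×1644 − 349.57 = 288.3
F = 288.3 / 0.121 = 2382.7 kg/s

2383 kg/s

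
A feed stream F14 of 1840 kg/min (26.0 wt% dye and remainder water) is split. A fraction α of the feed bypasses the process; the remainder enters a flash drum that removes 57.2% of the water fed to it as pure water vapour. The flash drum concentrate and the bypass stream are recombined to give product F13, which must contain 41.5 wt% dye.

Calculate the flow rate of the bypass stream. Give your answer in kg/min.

216.4 kg/min

All 1840×0.260 = 478.4 kg/min of dye reaches F13, so F13 = 478.4/0.415 = 1152.8 kg/min and vapour = 687.23 kg/min.
The evaporator receives (1−α)·1840 of feed at 0.740 water and removes 0.572 of that water:
0.572×0.740×(1−α)×1840 = 687.23
(1−α) = 687.23/778.84 = 0.8824;  α = 0.1176.
Bypass flow = 0.1176×1840 = 216.42 kg/min.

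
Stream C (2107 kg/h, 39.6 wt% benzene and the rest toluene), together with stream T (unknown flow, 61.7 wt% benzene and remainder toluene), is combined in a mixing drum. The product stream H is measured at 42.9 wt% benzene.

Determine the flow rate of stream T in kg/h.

369.8 kg/h

Let T be the unknown flow. Total out = 2107 + T.
benzene balance: 834.37 + 0.617·T = 0.429·(2107 + T)
(0.617 − 0.429)·T = 0.429×2107 − 834.37 = 69.531
T = 69.531 / 0.188 = 369.85 kg/h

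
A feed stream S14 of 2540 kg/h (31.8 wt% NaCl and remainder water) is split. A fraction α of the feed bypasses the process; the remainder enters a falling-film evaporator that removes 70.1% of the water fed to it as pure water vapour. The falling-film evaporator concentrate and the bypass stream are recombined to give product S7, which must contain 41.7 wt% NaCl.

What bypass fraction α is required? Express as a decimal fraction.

All 2540×0.318 = 807.72 kg/h of NaCl reaches S7, so S7 = 807.72/0.417 = 1937 kg/h and vapour = 603.02 kg/h.
The evaporator receives (1−α)·2540 of feed at 0.682 water and removes 0.701 of that water:
0.701×0.682×(1−α)×2540 = 603.02
(1−α) = 603.02/1214.3 = 0.4966;  α = 0.5034.

0.503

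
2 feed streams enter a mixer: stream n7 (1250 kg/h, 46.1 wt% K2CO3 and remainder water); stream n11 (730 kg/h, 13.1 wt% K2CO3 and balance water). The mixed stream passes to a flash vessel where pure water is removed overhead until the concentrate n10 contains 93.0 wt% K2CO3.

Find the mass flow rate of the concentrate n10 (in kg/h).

K2CO3 entering = 1250×0.461 + 730×0.131 = 671.88 kg/h.
All K2CO3 reports to n10, so n10 = 671.88/0.930 = 722.45 kg/h.

722.5 kg/h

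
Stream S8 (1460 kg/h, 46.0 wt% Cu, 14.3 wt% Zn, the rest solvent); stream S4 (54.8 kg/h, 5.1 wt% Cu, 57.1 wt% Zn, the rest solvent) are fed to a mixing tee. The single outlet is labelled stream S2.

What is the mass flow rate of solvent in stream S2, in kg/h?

solvent out = solvent in = 1460×0.397 + 54.8×0.378 = 600.33 kg/h.

600.3 kg/h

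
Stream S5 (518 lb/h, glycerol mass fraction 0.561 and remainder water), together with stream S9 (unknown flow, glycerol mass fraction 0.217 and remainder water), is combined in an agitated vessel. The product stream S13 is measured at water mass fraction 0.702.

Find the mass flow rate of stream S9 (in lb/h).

Let S9 be the unknown flow. Total out = 518 + S9.
water balance: 227.4 + 0.783·S9 = 0.702·(518 + S9)
(0.783 − 0.702)·S9 = 0.702×518 − 227.4 = 136.23
S9 = 136.23 / 0.081 = 1681.9 lb/h

1682 lb/h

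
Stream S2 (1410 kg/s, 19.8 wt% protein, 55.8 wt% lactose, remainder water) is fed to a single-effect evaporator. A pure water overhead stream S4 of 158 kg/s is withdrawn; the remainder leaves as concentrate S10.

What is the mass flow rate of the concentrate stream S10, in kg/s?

1252 kg/s

Concentrate = 1410 − 158 = 1252 kg/s.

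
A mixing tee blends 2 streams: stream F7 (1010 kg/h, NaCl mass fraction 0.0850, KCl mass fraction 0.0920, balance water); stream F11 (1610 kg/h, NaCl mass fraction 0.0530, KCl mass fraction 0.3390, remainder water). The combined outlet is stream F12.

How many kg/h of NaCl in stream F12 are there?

NaCl out = NaCl in = 1010×0.085 + 1610×0.053 = 171.18 kg/h.

171.2 kg/h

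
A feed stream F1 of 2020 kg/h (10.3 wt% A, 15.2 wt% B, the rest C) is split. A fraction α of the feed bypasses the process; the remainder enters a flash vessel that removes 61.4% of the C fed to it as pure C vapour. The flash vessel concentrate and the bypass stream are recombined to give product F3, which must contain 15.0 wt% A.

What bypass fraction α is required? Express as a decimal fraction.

0.315

All 2020×0.103 = 208.06 kg/h of A reaches F3, so F3 = 208.06/0.150 = 1387.1 kg/h and vapour = 632.93 kg/h.
The evaporator receives (1−α)·2020 of feed at 0.745 C and removes 0.614 of that C:
0.614×0.745×(1−α)×2020 = 632.93
(1−α) = 632.93/924.01 = 0.6850;  α = 0.3150.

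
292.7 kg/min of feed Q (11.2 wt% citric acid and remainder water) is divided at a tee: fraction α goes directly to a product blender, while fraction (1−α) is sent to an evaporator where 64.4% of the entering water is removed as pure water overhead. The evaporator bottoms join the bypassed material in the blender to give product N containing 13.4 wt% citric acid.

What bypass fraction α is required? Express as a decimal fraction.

0.713

All 292.7×0.112 = 32.782 kg/min of citric acid reaches N, so N = 32.782/0.134 = 244.64 kg/min and vapour = 48.055 kg/min.
The evaporator receives (1−α)·292.7 of feed at 0.888 water and removes 0.644 of that water:
0.644×0.888×(1−α)×292.7 = 48.055
(1−α) = 48.055/167.39 = 0.2871;  α = 0.7129.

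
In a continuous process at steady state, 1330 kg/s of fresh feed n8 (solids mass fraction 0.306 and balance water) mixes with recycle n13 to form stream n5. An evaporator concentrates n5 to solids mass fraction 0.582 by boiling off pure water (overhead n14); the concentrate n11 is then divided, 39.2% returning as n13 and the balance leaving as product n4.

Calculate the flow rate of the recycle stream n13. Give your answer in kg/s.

450.9 kg/s

Overall solids balance (none leaves overhead): solids in fresh feed = solids in product, i.e. 1330×0.306 = (1−0.392)·n11·0.582.
n11 = 406.98/(0.582×0.608) = 1150.1 kg/s.
Recycle n13 = 0.392×1150.1 = 450.85 kg/s.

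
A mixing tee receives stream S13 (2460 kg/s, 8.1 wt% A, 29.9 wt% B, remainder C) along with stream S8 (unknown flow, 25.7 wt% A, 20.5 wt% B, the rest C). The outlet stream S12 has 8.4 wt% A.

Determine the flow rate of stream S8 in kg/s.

Let S8 be the unknown flow. Total out = 2460 + S8.
A balance: 199.26 + 0.257·S8 = 0.084·(2460 + S8)
(0.257 − 0.084)·S8 = 0.084×2460 − 199.26 = 7.38
S8 = 7.38 / 0.173 = 42.659 kg/s

42.66 kg/s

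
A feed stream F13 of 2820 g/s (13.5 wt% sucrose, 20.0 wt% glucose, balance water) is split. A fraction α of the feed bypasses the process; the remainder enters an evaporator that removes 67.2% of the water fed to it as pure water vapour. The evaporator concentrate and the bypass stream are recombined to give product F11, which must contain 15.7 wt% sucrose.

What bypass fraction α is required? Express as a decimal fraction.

0.686

All 2820×0.135 = 380.7 g/s of sucrose reaches F11, so F11 = 380.7/0.157 = 2424.8 g/s and vapour = 395.16 g/s.
The evaporator receives (1−α)·2820 of feed at 0.665 water and removes 0.672 of that water:
0.672×0.665×(1−α)×2820 = 395.16
(1−α) = 395.16/1260.2 = 0.3136;  α = 0.6864.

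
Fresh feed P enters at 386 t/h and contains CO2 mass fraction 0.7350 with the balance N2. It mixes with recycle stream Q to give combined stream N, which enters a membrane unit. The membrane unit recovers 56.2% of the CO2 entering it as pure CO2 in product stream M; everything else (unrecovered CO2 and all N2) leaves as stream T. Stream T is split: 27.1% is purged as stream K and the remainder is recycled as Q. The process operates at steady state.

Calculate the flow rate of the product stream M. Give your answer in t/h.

CO2 in N: m_A = 386×0.735 + (1−0.271)·(1−0.562)·m_A, so m_A = 283.71/0.6807 = 416.79 t/h.
Product M = 0.562×416.79 = 234.24 t/h.

234.2 t/h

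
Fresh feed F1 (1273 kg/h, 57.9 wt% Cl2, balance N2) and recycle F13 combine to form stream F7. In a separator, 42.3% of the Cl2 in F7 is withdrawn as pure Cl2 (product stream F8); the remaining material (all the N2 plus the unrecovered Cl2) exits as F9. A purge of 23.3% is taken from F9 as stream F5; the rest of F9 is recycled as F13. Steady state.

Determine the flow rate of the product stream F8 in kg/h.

Cl2 in F7: m_A = 1273×0.579 + (1−0.233)·(1−0.423)·m_A, so m_A = 737.07/0.5574 = 1322.2 kg/h.
Product F8 = 0.423×1322.2 = 559.3 kg/h.

559.3 kg/h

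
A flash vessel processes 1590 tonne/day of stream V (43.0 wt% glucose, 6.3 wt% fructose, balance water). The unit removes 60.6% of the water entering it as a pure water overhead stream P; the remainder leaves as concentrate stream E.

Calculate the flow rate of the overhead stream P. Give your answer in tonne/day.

water entering = 1590×0.507 = 806.13 tonne/day; overhead removed = 0.606×806.13 = 488.51 tonne/day.

488.5 tonne/day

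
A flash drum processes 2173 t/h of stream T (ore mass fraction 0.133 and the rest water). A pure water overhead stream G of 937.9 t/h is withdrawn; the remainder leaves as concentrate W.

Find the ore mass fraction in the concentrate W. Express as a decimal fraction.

ore is not removed: 2173×0.133 = 289.01 t/h of ore enters W.
Concentrate = 2173 − 937.9 = 1235.1 t/h.
Mass fraction = 289.01/1235.1 = 0.234.

0.234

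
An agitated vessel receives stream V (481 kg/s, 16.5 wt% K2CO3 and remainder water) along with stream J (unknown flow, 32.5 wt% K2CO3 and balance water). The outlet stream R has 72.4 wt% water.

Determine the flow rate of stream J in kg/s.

1090 kg/s

Let J be the unknown flow. Total out = 481 + J.
water balance: 401.63 + 0.675·J = 0.724·(481 + J)
(0.675 − 0.724)·J = 0.724×481 − 401.63 = -53.391
J = -53.391 / -0.049 = 1089.6 kg/s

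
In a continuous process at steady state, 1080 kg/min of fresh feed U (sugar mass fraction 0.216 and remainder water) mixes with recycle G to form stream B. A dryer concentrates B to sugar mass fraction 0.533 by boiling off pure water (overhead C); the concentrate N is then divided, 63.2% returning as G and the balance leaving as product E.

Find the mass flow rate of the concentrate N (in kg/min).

Overall sugar balance (none leaves overhead): sugar in fresh feed = sugar in product, i.e. 1080×0.216 = (1−0.632)·N·0.533.
N = 233.28/(0.533×0.368) = 1189.3 kg/min.

1189 kg/min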